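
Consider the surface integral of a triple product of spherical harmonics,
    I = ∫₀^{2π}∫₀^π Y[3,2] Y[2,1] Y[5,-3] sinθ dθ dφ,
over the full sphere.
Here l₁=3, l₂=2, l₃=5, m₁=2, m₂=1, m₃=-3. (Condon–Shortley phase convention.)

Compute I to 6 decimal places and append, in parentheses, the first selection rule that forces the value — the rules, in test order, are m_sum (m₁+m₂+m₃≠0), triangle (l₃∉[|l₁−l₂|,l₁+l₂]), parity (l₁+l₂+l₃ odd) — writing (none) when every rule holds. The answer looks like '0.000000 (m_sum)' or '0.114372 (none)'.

-0.253584 (none)

m-sum 0 ✓  L=10 even ✓  1≤5≤5 ✓
Π(2lᵢ+1) = 7×5×11 = 385
triangle coeff Δ(3,2,5) = 1/2310
Σ_t [0,0]: t=0:+1/144 = 1/144
(3j)²=10/231 [(3 2 5; 0 0 0)], sign=-1
Σ_t [0,0]: t=0:+1/720 = 1/720
(3j)²=8/165 [(3 2 5; 2 1 -3)], sign=+1
⇒ 4πI² = 80/99
I = (-1)√(80/99/(4π)) = -0.25358436
No selection rule forces the value: the integral is nonzero (none).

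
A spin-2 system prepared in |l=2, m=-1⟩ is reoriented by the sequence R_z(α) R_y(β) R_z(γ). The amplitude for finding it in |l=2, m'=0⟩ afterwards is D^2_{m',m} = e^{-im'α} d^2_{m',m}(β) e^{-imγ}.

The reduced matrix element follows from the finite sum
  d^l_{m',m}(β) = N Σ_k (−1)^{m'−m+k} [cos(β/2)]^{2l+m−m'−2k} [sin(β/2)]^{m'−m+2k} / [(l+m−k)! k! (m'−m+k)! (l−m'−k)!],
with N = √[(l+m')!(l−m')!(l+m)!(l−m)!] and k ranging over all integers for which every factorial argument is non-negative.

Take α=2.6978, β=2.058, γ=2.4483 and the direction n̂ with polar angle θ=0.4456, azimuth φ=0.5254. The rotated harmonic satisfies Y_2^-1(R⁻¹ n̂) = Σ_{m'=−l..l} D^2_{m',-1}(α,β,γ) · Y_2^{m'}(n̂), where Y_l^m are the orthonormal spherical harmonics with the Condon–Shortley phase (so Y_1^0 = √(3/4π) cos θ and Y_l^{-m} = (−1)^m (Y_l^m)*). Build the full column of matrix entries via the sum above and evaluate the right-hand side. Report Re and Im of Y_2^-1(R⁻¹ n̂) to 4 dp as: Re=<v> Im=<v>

Need the full column D^2_{m',-1} for m'=−2..2 at α=2.6978, β=2.0580, γ=2.4483.
cos(β/2)=0.515676, sin(β/2)=0.856784
d^2_{-2,-1}: single k=1 term ⇒ +0.234980;  D = +0.002369+0.234968i
d^2_{-1,-1}: k∈[0..1] ⇒ +0.070714 -0.585622 = -0.514908;  D = -0.216385+0.467234i
d^2_{0,-1}: k∈[0..1] ⇒ -0.287791 +0.794449 = +0.506658;  D = -0.389694+0.323792i
d^2_{1,-1}: k∈[0..1] ⇒ +0.585622 -0.538871 = +0.046751;  D = +0.045303-0.011544i
d^2_{2,-1}: single k=0 term ⇒ -0.648665;  D = +0.636460+0.125239i
Y_2^{m'}(θ=0.4456,φ=0.5254) and Σ D·Y over m':
  (+0.0024+0.2350i)·(+0.0357-0.0623i)  (-0.2164+0.4672i)·(+0.2599-0.1507i)  (-0.3897+0.3238i)·(+0.4550+0.0000i)  (+0.0453-0.0115i)·(-0.2599-0.1507i)  (+0.6365+0.1252i)·(+0.0357+0.0623i)
Y_2^-1(R⁻¹ n̂) = -0.147060+0.349889i

Re=-0.1471 Im=0.3499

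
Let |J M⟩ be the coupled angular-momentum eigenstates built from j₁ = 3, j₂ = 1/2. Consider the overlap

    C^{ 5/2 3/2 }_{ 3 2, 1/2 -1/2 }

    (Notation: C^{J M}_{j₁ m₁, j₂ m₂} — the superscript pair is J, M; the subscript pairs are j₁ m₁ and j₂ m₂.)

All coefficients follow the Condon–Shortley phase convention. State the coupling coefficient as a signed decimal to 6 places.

√[6·1!5!0!/7! · 5!1!0!1!4!1!] = √(2880/7)
  +(−1)^0/∏(0,1,1,0,4,0)! = 1/24  (running 1/24)
⟨..|..⟩ = √(2880/7)·(1/24) = +0.845154

+0.845154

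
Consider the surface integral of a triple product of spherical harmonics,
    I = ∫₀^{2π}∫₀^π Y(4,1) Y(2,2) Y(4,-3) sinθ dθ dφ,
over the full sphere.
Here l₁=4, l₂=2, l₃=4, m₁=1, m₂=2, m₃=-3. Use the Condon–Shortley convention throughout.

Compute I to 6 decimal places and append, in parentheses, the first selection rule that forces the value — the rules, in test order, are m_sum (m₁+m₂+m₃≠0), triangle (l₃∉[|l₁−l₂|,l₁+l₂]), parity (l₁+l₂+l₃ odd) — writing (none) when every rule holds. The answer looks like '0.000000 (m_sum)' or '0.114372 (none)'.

0.159270 (none)

Rules hold: Σm=0, L=10 even, 2≤4≤6.
N = 9·5·9 = 405
Δ = 2!·6!·2!/11! = 1/13860
Racah Σ t=0..2: t=0:+1/192 t=1:−1/36 t=2:+1/192 = -5/288
⇒ 3j(4 2 4; 0 0 0)² = 20/693, sgn -1
Racah Σ t=2..2: t=2:+1/480 = 1/480
⇒ 3j(4 2 4; 1 2 -3)² = 3/110, sgn -1
4πI² = N·(3j₀)²·(3jₘ)² = 270/847
I = +1·√(0.318772/4π) = 0.15927046
No selection rule forces the value: the integral is nonzero (none).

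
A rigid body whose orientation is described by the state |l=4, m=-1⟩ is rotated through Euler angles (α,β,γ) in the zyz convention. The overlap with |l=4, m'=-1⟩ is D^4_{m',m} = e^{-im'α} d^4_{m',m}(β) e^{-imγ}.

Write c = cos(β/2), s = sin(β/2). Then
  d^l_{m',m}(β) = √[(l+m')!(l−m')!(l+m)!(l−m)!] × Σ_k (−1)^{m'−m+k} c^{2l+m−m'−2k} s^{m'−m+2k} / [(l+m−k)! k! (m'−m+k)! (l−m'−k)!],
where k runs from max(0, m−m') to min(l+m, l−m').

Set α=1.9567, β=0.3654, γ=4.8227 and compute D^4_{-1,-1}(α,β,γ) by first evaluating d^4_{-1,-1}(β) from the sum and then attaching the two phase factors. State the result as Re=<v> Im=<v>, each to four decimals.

First d^4_{-1,-1}(β=0.3654), then the phase factors e^{-i(-1)α} and e^{-i(-1)γ}:
With c≡cos(β/2)=0.983357 and s≡sin(β/2)=0.181685, N=[6·120·6·120]^{1/2}=720.000000
k∈{0,1,2,3} keeps every argument non-negative
  k=0: (−1)^0·720.0000/(720)·0.9834^8·0.1817^0 = +0.874357
  k=1: (−1)^1·720.0000/(48)·0.9834^6·0.1817^2 = -0.447711
  k=2: (−1)^2·720.0000/(24)·0.9834^4·0.1817^4 = +0.030566
  k=3: (−1)^3·720.0000/(72)·0.9834^2·0.1817^6 = -0.000348
d^4_{-1,-1}(0.3654) = +0.874357 -0.447711 +0.030566 -0.000348 = +0.456865
D = (-0.376397+0.926459i)·(+0.456865)·(+0.110087-0.993922i) = +0.401763+0.217513i

Re=0.4018 Im=0.2175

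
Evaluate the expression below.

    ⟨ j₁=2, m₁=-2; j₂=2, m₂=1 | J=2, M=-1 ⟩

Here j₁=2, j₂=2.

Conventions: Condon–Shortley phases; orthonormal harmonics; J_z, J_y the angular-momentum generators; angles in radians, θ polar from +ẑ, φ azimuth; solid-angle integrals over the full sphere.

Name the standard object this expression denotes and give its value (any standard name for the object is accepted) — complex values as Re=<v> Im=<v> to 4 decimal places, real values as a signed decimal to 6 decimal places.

This is a Clebsch–Gordan (vector-coupling) coefficient.
√[5·2!2!2!/7! · 0!4!3!1!1!3!] = √(48/7)
  +(−1)^2/∏(2,0,2,1,0,1)! = 1/4  (running 1/4)
⟨..|..⟩ = √(48/7)·(1/4) = +0.654654

Clebsch–Gordan coefficient, +√(3/7) ≈ +0.654654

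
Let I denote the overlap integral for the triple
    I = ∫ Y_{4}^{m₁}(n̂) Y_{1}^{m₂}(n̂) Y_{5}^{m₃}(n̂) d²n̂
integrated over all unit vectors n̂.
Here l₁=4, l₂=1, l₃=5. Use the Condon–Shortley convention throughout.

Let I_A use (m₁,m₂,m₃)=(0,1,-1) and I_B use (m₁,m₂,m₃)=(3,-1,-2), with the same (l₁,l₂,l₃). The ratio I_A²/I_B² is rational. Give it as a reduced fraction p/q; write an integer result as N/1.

5/1

l's match ⇒ only the (l;m) 3-j factors differ between A and B.
A: triangle coeff Δ(4,1,5) = 1/495; Σ_t [0,0]: t=0:+1/1152 = 1/1152; (3j)²=1/33 [(4 1 5; 0 1 -1)], sign=+1
B: triangle coeff Δ(4,1,5) = 1/495; Σ_t [0,0]: t=0:+1/10080 = 1/10080; (3j)²=1/165 [(4 1 5; 3 -1 -2)], sign=-1
I_A²/I_B² = (1/33)/(1/165) = 5/1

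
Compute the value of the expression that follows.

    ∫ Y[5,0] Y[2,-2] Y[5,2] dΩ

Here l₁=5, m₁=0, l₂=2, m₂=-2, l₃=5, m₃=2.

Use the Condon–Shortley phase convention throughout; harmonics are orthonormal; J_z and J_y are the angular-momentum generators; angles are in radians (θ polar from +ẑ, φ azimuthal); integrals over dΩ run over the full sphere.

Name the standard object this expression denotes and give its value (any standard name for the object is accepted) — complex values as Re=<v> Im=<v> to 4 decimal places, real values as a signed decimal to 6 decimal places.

This is a Gaunt coefficient — the integral of a triple product of spherical harmonics over the sphere.
Rules hold: Σm=0, L=12 even, 3≤5≤7.
N = 11·5·11 = 605
Δ = 2!·8!·2!/13! = 1/38610
Racah Σ t=0..2: t=0:+1/2880 t=1:−1/576 t=2:+1/2880 = -1/960
⇒ 3j(5 2 5; 0 0 0)² = 10/429, sgn +1
Racah Σ t=0..0: t=0:+1/2880 = 1/2880
⇒ 3j(5 2 5; 0 -2 2)² = 14/429, sgn -1
4πI² = N·(3j₀)²·(3jₘ)² = 700/1521
I = -1·√(0.460224/4π) = -0.19137248

Gaunt coefficient, -0.191372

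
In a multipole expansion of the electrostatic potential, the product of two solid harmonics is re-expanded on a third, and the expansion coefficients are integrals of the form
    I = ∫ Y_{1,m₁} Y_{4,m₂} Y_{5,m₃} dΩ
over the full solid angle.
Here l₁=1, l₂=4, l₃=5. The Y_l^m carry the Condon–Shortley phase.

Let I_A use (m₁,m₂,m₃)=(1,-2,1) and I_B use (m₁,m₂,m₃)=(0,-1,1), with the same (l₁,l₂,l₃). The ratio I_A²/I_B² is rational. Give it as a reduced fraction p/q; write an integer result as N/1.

1/4

Shared (l₁,l₂,l₃)=(1,4,5): N and (l;000)² cancel in I_A²/I_B².
A: Δ = 0!·2!·8!/11! = 1/495; Racah Σ t=0..0: t=0:+1/2880 = 1/2880; ⇒ 3j(1 4 5; 1 -2 1)² = 2/165, sgn +1
B: Δ = 0!·2!·8!/11! = 1/495; Racah Σ t=0..0: t=0:+1/720 = 1/720; ⇒ 3j(1 4 5; 0 -1 1)² = 8/165, sgn +1
I_A²/I_B² = (2/165)/(8/165) = 1/4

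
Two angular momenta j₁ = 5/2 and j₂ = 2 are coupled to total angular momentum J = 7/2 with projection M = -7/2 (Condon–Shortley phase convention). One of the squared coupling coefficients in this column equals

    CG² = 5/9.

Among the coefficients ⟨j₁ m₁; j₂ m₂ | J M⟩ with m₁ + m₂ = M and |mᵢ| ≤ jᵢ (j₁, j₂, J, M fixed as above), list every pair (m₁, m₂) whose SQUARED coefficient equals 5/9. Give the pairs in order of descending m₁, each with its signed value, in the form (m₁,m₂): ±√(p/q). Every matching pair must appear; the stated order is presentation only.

Admissible pairs with m₁+m₂ = M = -7/2: (-5/2,-1), (-3/2,-2)
  (m₁,m₂)=(-3/2,-2): CG² = 4/9, CG = +√(4/9)
  (m₁,m₂)=(-5/2,-1): CG² = 5/9, CG = −√(5/9)   ← matches the target
Pairs with CG² = 5/9: (-5/2,-1): −√(5/9)

(-5/2,-1): −√(5/9)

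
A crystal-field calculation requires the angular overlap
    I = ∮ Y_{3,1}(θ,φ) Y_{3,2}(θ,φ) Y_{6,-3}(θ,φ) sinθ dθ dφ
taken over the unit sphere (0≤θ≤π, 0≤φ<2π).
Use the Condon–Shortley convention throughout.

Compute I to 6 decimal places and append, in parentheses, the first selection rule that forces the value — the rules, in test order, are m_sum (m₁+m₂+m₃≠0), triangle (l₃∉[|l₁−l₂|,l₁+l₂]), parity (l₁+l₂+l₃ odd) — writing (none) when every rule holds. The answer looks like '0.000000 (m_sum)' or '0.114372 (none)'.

-0.230476 (none)

Rules hold: Σm=0, L=12 even, 0≤6≤6.
N = 7·7·13 = 637
Δ = 0!·6!·6!/13! = 1/12012
Racah Σ t=0..0: t=0:+1/1296 = 1/1296
⇒ 3j(3 3 6; 0 0 0)² = 100/3003, sgn +1
Racah Σ t=0..0: t=0:+1/5760 = 1/5760
⇒ 3j(3 3 6; 1 2 -3)² = 9/286, sgn -1
4πI² = N·(3j₀)²·(3jₘ)² = 1050/1573
I = -1·√(0.667514/4π) = -0.23047581
No selection rule forces the value: the integral is nonzero (none).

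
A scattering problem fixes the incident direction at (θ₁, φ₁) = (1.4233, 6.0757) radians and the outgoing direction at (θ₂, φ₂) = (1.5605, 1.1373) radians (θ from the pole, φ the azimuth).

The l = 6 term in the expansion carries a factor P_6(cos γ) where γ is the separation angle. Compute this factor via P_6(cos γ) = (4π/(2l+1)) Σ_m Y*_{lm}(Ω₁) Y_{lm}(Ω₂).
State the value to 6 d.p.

-0.032728

Term-by-term m-sum for l=6 (normalisation 4π/13 = 0.966644):
  m=-6: Y*=+0.144852-0.428641i  Y=+0.414061-0.248547i  product -0.046560-0.213486i
  m=-5: Y*=+0.118400-0.200523i  Y=+0.014249+0.009679i  product +0.003628-0.001711i
  m=-4: Y*=-0.175746+0.192144i  Y=+0.057885-0.351556i  product +0.057376+0.072907i
  m=-3: Y*=-0.207926+0.149213i  Y=+0.019379-0.005370i  product -0.003228+0.004008i
  m=-2: Y*=+0.182736-0.080505i  Y=-0.210340-0.247806i  product -0.058386-0.028350i
  m=-1: Y*=+0.255946-0.053880i  Y=+0.008903-0.019234i  product +0.001242-0.005402i
  m=+0: Y*=-0.182878-0.000000i  Y=-0.317139+0.000000i  product +0.057998+0.000000i
  m=+1: Y*=-0.255946-0.053880i  Y=-0.008903-0.019234i  product +0.001242+0.005402i
  m=+2: Y*=+0.182736+0.080505i  Y=-0.210340+0.247806i  product -0.058386+0.028350i
  m=+3: Y*=+0.207926+0.149213i  Y=-0.019379-0.005370i  product -0.003228-0.004008i
  m=+4: Y*=-0.175746-0.192144i  Y=+0.057885+0.351556i  product +0.057376-0.072907i
  m=+5: Y*=-0.118400-0.200523i  Y=-0.014249+0.009679i  product +0.003628+0.001711i
  m=+6: Y*=+0.144852+0.428641i  Y=+0.414061+0.248547i  product -0.046560+0.213486i
Accumulated sum -0.033858-0.000000i; after 4π/(2l+1) scaling, -0.032728-0.000000i ⇒ P_6 = -0.032728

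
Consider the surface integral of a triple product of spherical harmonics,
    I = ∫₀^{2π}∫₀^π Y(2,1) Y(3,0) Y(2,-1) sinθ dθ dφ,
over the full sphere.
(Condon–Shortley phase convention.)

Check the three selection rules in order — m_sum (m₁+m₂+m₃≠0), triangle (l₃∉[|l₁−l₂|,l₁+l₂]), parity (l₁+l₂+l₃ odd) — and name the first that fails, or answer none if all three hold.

azimuthal sum: 1 + 0 − 1 = 0  ✓
1 ≤ 2 ≤ 5 (triangle on l)  ✓
L = 2 + 3 + 2 = 7 (odd)  ✗

parity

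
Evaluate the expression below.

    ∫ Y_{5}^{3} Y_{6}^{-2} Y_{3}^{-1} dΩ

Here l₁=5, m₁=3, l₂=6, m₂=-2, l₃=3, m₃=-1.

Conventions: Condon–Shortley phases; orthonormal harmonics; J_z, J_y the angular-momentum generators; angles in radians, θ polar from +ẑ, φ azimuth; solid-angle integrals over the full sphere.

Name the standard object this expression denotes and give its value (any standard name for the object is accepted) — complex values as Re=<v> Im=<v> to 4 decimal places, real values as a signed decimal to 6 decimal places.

Gaunt coefficient, -0.145631

This is a Gaunt coefficient — the integral of a triple product of spherical harmonics over the sphere.
Checks pass: Σm=0; 14 even; l₃=3∈[1,11].
(2·5+1)(2·6+1)(2·3+1) = 1001
Δ: 8! 2! 4! / 15! → 1/675675
sum: t=3:−1/8640 t=4:+1/2304 t=5:−1/8640 = 7/34560
3j²(5 6 3; 0 0 0) = Δ·Π!·Σ² = 7/429  (sign -1)
sum: t=0:+1/1935360 t=1:−1/30240 t=2:+1/11520 = 1/18432
3j²(5 6 3; 3 -2 -1) = Δ·Π!·Σ² = 7/429  (sign +1)
combine: 4πI² = 1001·7/429·7/429 = 343/1287
take √, sign -1: I = -0.14563067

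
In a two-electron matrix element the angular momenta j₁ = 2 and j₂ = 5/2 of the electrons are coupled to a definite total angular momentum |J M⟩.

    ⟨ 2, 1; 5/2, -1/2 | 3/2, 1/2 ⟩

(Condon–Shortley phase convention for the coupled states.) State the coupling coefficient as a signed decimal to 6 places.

-0.487950

√[4·3!1!2!/7! · 3!1!2!3!2!1!] = √(48/35)
  +(−1)^0/∏(0,3,1,2,0,0)! = 1/12  (running 1/12)
  +(−1)^1/∏(1,2,0,1,1,1)! = -1/2  (running -5/12)
⟨..|..⟩ = √(48/35)·(-5/12) = -0.487950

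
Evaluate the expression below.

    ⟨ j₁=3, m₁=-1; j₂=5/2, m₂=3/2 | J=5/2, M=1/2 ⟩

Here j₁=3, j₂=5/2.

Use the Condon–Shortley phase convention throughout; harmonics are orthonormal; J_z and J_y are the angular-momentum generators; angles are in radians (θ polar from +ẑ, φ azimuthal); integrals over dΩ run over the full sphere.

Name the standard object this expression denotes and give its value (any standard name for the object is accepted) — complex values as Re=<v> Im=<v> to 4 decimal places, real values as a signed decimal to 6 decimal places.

Clebsch–Gordan coefficient, +√(1/35) ≈ +0.169031

This is a Clebsch–Gordan (vector-coupling) coefficient.
j₁+j₂−J=3  J+j₁−j₂=3  J−j₁+j₂=2  j₁+j₂+J+1=9
(j₁±m₁, j₂±m₂, J±M) = (2,4,4,1,3,2)
P² = 576/35
sum k=2..3:
  [2] +1/8 = 1/8
  [3] −1/12 = -1/12
S = 1/24
C² = P²·S² = 1/35 ; C = +0.169031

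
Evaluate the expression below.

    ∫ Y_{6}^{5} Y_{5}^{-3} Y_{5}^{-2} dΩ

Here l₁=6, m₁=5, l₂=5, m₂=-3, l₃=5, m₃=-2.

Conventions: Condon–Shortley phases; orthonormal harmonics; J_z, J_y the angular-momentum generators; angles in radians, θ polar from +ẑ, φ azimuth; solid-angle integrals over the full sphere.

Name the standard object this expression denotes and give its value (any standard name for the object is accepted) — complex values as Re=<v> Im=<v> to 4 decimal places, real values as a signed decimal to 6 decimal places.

This is a Gaunt coefficient — the integral of a triple product of spherical harmonics over the sphere.
Rules hold: Σm=0, L=16 even, 1≤5≤11.
N = 13·11·11 = 1573
Δ = 6!·6!·4!/17! = 1/28588560
Racah Σ t=1..5: t=1:−1/345600 t=2:+1/13824 t=3:−1/5184 t=4:+1/13824 t=5:−1/345600 = -7/129600
⇒ 3j(6 5 5; 0 0 0)² = 80/7293, sgn +1
Racah Σ t=0..1: t=0:+1/345600 t=1:−1/518400 = 1/1036800
⇒ 3j(6 5 5; 5 -3 -2)² = 7/2210, sgn -1
4πI² = N·(3j₀)²·(3jₘ)² = 616/11271
I = -1·√(0.0546535/4π) = -0.06594839

Gaunt coefficient, -0.065948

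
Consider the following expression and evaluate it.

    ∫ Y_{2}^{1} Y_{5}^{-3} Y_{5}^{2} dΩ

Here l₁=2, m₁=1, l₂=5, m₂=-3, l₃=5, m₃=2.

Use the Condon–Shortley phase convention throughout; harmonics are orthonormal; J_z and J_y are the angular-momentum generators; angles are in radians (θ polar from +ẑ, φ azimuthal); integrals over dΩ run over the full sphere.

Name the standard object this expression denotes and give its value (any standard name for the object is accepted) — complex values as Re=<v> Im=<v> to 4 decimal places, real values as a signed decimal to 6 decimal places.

This is a Gaunt coefficient — the integral of a triple product of spherical harmonics over the sphere.
m-sum 0 ✓  L=12 even ✓  3≤5≤7 ✓
Π(2lᵢ+1) = 5×11×11 = 605
triangle coeff Δ(2,5,5) = 1/38610
Σ_t [0,2]: t=0:+1/2880 t=1:−1/576 t=2:+1/2880 = -1/960
(3j)²=10/429 [(2 5 5; 0 0 0)], sign=+1
Σ_t [0,1]: t=0:+1/2880 t=1:−1/10080 = 1/4032
(3j)²=10/429 [(2 5 5; 1 -3 2)], sign=-1
⇒ 4πI² = 500/1521
I = (-1)√(500/1521/(4π)) = -0.16173926

Gaunt coefficient, -0.161739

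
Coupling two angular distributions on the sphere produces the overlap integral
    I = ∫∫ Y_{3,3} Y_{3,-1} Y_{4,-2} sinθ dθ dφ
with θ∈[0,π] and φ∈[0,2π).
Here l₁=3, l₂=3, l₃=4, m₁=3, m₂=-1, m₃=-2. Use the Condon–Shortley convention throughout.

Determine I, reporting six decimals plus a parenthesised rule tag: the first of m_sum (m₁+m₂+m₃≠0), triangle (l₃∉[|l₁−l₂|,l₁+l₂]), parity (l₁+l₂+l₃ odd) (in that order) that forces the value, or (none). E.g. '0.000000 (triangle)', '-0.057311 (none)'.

Checks pass: Σm=0; 10 even; l₃=4∈[0,6].
(2·3+1)(2·3+1)(2·4+1) = 441
Δ: 2! 4! 4! / 11! → 1/34650
sum: t=0:+1/72 t=1:−1/16 t=2:+1/72 = -5/144
3j²(3 3 4; 0 0 0) = Δ·Π!·Σ² = 2/77  (sign -1)
sum: t=0:+1/192 = 1/192
3j²(3 3 4; 3 -1 -2) = Δ·Π!·Σ² = 3/77  (sign +1)
combine: 4πI² = 441·2/77·3/77 = 54/121
take √, sign -1: I = -0.18845135
No selection rule forces the value: the integral is nonzero (none).

-0.188451 (none)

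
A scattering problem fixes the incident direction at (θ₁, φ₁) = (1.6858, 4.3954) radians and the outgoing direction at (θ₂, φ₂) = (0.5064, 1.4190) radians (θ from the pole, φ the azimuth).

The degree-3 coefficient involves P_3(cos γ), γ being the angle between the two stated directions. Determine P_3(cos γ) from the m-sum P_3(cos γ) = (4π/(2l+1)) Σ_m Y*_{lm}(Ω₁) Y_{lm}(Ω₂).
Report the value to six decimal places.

Term-by-term m-sum for l=3 (normalisation 4π/7 = 1.795196):
  m=-3: Y*=0.33293 + 0.23759j  Y=-0.02094 + 0.04276j  product -0.01713 + 0.00926j
  m=-2: Y*=0.09324 - 0.06855j  Y=-0.20064 - 0.06286j  product -0.02302 + 0.00789j
  m=-1: Y*=0.09348 + 0.28497j  Y=0.06693 - 0.43754j  product 0.13094 - 0.02183j
  m=+0: Y*=0.12565 + 0.00000j  Y=0.26881 + 0.00000j  product 0.03378 + 0.00000j
  m=+1: Y*=-0.09348 + 0.28497j  Y=-0.06693 - 0.43754j  product 0.13094 + 0.02183j
  m=+2: Y*=0.09324 + 0.06855j  Y=-0.20064 + 0.06286j  product -0.02302 - 0.00789j
  m=+3: Y*=-0.33293 + 0.23759j  Y=0.02094 + 0.04276j  product -0.01713 - 0.00926j
Σ over m = 0.21536 + 0.00000j; ×(4π/7) → 0.38662 + 0.00000j. Real part: 0.386620

0.386620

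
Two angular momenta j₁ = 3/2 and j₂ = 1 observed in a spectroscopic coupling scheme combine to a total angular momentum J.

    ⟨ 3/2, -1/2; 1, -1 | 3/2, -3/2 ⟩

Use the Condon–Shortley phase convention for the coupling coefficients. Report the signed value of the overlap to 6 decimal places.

√[4·1!2!1!/5! · 1!2!0!2!0!3!] = √(8/5)
  +(−1)^0/∏(0,1,2,0,0,1)! = 1/2  (running 1/2)
⟨..|..⟩ = √(8/5)·(1/2) = +0.632456

+√(2/5) = +0.632456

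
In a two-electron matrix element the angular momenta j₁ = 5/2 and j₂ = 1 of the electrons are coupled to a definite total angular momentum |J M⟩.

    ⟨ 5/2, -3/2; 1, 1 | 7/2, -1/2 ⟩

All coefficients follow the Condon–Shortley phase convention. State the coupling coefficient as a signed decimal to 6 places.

+0.377964  (= +√(1/7))

j₁+j₂−J=0  J+j₁−j₂=5  J−j₁+j₂=2  j₁+j₂+J+1=8
(j₁±m₁, j₂±m₂, J±M) = (1,4,2,0,3,4)
P² = 2304/7
sum k=0..0:
  [0] +1/48 = 1/48
S = 1/48
C² = P²·S² = 1/7 ; C = +0.377964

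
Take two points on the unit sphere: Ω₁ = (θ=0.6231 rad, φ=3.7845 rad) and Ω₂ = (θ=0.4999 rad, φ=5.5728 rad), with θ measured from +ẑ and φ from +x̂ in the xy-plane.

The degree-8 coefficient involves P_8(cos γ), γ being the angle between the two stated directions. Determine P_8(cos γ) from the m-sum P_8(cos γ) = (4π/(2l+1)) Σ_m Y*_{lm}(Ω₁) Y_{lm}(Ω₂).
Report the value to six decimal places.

0.305623

Addition theorem: P_8(cos γ) = (4π/17) Σ_m Y*_{lm}(Ω₁) Y_{lm}(Ω₂), m = −8…8:
  term(m=-8) = -0.000002-0.000010i   from Y*(Ω₁)=+0.002895-0.006298i, Y(Ω₂)=+0.001186-0.000811i
  term(m=-7) = +0.000405+0.000020i   from Y*(Ω₁)=+0.008120+0.037719i, Y(Ω₂)=+0.002708-0.010166i
  term(m=-6) = -0.001673+0.006145i   from Y*(Ω₁)=-0.099733-0.086743i, Y(Ω₂)=-0.020962-0.043387i
  term(m=-5) = -0.042124-0.022106i   from Y*(Ω₁)=+0.307159+0.022445i, Y(Ω₂)=-0.141645-0.061619i
  term(m=-4) = +0.106984-0.126814i   from Y*(Ω₁)=-0.400370+0.256604i, Y(Ω₂)=-0.333305+0.103122i
  term(m=-3) = +0.124293+0.162650i   from Y*(Ω₁)=+0.138997-0.371612i, Y(Ω₂)=-0.274220+0.437038i
  term(m=-2) = +0.015109-0.007021i   from Y*(Ω₁)=-0.012832-0.043801i, Y(Ω₂)=+0.054557+0.360917i
  term(m=-1) = -0.016276-0.073645i   from Y*(Ω₁)=+0.332644+0.249175i, Y(Ω₂)=-0.137574-0.118341i
  term(m=+0) = +0.040019+0.000000i   from Y*(Ω₁)=-0.091320-0.000000i, Y(Ω₂)=-0.438225+0.000000i
  term(m=+1) = -0.016276+0.073645i   from Y*(Ω₁)=-0.332644+0.249175i, Y(Ω₂)=+0.137574-0.118341i
  term(m=+2) = +0.015109+0.007021i   from Y*(Ω₁)=-0.012832+0.043801i, Y(Ω₂)=+0.054557-0.360917i
  term(m=+3) = +0.124293-0.162650i   from Y*(Ω₁)=-0.138997-0.371612i, Y(Ω₂)=+0.274220+0.437038i
  term(m=+4) = +0.106984+0.126814i   from Y*(Ω₁)=-0.400370-0.256604i, Y(Ω₂)=-0.333305-0.103122i
  term(m=+5) = -0.042124+0.022106i   from Y*(Ω₁)=-0.307159+0.022445i, Y(Ω₂)=+0.141645-0.061619i
  term(m=+6) = -0.001673-0.006145i   from Y*(Ω₁)=-0.099733+0.086743i, Y(Ω₂)=-0.020962+0.043387i
  term(m=+7) = +0.000405-0.000020i   from Y*(Ω₁)=-0.008120+0.037719i, Y(Ω₂)=-0.002708-0.010166i
  term(m=+8) = -0.000002+0.000010i   from Y*(Ω₁)=+0.002895+0.006298i, Y(Ω₂)=+0.001186+0.000811i
Σ over m = +0.413452+0.000000i; ×(4π/17) → +0.305623+0.000000i. Real part: 0.305623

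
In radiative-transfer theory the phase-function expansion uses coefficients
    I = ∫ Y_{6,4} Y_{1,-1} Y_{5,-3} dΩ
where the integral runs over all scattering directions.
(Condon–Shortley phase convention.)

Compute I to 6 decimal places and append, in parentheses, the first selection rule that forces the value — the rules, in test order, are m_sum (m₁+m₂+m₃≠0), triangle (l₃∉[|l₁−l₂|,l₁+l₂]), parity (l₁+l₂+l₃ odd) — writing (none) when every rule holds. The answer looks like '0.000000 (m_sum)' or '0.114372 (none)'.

Rules hold: Σm=0, L=12 even, 5≤5≤7.
N = 13·3·11 = 429
Δ = 2!·10!·0!/13! = 1/858
Racah Σ t=1..1: t=1:−1/14400 = -1/14400
⇒ 3j(6 1 5; 0 0 0)² = 6/143, sgn +1
Racah Σ t=0..0: t=0:+1/161280 = 1/161280
⇒ 3j(6 1 5; 4 -1 -3)² = 15/286, sgn +1
4πI² = N·(3j₀)²·(3jₘ)² = 135/143
I = +1·√(0.944056/4π) = 0.27409047
No selection rule forces the value: the integral is nonzero (none).

0.274090 (none)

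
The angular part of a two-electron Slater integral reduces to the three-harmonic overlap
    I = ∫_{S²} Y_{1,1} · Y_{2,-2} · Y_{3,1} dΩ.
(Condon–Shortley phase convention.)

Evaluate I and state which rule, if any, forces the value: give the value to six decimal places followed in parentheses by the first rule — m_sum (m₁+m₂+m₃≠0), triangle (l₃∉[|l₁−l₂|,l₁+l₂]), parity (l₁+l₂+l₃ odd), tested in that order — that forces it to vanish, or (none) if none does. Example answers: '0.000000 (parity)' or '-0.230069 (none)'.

Checks pass: Σm=0; 6 even; l₃=3∈[1,3].
(2·1+1)(2·2+1)(2·3+1) = 105
Δ: 0! 2! 4! / 7! → 1/105
sum: t=0:+1/4 = 1/4
3j²(1 2 3; 0 0 0) = Δ·Π!·Σ² = 3/35  (sign -1)
sum: t=0:+1/48 = 1/48
3j²(1 2 3; 1 -2 1) = Δ·Π!·Σ² = 1/105  (sign +1)
combine: 4πI² = 105·3/35·1/105 = 3/35
take √, sign -1: I = -0.08258890
No selection rule forces the value: the integral is nonzero (none).

-0.082589 (none)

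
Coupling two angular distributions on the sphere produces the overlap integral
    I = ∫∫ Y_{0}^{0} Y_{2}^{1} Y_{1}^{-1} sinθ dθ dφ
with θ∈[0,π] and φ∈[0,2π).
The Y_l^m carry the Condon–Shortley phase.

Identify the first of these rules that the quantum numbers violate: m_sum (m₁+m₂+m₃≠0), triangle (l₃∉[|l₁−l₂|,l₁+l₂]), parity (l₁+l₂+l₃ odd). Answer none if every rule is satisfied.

azimuthal sum: 0 + 1 − 1 = 0  ✓
l₃ must lie in [2,2]; have l₃=1  ✗
L = 0 + 2 + 1 = 3 (odd)

triangle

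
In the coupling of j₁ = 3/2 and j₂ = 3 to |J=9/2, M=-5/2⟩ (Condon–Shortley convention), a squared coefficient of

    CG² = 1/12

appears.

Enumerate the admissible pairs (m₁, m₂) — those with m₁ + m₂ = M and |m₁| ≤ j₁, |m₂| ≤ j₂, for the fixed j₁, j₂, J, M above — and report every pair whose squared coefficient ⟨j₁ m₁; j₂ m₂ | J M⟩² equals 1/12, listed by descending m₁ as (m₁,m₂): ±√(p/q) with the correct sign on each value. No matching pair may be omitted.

(1/2,-3): +√(1/12)

Admissible pairs with m₁+m₂ = M = -5/2: (-3/2,-1), (-1/2,-2), (1/2,-3)
  (m₁,m₂)=(1/2,-3): CG² = 1/12, CG = +√(1/12)   ← matches the target
  (m₁,m₂)=(-1/2,-2): CG² = 1/2, CG = +√(1/2)
  (m₁,m₂)=(-3/2,-1): CG² = 5/12, CG = +√(5/12)
Pairs with CG² = 1/12: (1/2,-3): +√(1/12)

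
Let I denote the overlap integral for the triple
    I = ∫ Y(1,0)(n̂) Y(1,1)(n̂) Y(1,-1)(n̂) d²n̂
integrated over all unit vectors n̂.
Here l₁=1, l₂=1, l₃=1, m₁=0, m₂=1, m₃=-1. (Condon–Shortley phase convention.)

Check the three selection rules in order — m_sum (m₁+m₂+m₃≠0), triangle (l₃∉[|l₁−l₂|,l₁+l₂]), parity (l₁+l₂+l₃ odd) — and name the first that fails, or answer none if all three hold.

Σmᵢ = 0  ✓
l₃∈[|l₁−l₂|,l₁+l₂]=[0,2], have l₃=1  ✓
Σlᵢ = 3 ⇒ odd  ✗

parity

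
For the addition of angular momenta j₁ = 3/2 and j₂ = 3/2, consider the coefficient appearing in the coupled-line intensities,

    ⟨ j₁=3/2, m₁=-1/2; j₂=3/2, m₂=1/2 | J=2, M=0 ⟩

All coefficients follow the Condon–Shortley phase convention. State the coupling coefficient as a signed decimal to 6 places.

-0.500000

j₁+j₂−J=1  J+j₁−j₂=2  J−j₁+j₂=2  j₁+j₂+J+1=6
(j₁±m₁, j₂±m₂, J±M) = (1,2,2,1,2,2)
P² = 4/9
sum k=0..1:
  [0] +1/4 = 1/4
  [1] −1/1 = -1
S = -3/4
C² = P²·S² = 1/4 ; C = -0.500000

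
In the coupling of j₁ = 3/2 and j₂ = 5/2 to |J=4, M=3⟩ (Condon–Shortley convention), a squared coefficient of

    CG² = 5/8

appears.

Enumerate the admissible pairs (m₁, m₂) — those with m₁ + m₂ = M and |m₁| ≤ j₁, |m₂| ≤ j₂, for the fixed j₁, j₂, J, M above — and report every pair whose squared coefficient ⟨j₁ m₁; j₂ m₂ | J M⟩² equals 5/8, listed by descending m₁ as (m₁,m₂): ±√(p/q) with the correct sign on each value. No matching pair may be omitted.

Admissible pairs with m₁+m₂ = M = 3: (1/2,5/2), (3/2,3/2)
  (m₁,m₂)=(3/2,3/2): CG² = 5/8, CG = +√(5/8)   ← matches the target
  (m₁,m₂)=(1/2,5/2): CG² = 3/8, CG = +√(3/8)
Pairs with CG² = 5/8: (3/2,3/2): +√(5/8)

(3/2,3/2): +√(5/8)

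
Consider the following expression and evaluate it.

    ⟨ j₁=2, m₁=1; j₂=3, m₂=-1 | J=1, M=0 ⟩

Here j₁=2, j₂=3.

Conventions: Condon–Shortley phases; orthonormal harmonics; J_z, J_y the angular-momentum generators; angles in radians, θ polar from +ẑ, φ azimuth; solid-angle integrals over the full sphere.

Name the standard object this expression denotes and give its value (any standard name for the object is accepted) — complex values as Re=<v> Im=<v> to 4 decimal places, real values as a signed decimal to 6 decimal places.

Clebsch–Gordan coefficient, −√(8/35) ≈ -0.478091

This is a Clebsch–Gordan (vector-coupling) coefficient.
j₁+j₂−J=4  J+j₁−j₂=0  J−j₁+j₂=2  j₁+j₂+J+1=7
(j₁±m₁, j₂±m₂, J±M) = (3,1,2,4,1,1)
P² = 288/35
sum k=1..1:
  [1] −1/6 = -1/6
S = -1/6
C² = P²·S² = 8/35 ; C = -0.478091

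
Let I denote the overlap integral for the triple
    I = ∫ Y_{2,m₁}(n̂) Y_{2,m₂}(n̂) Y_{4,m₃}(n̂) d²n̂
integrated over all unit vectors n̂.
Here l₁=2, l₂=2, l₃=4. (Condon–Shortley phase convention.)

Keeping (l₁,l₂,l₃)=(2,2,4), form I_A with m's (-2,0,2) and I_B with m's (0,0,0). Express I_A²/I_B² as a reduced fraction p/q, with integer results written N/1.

l's match ⇒ only the (l;m) 3-j factors differ between A and B.
A: triangle coeff Δ(2,2,4) = 1/630; Σ_t [0,0]: t=0:+1/96 = 1/96; (3j)²=1/42 [(2 2 4; -2 0 2)], sign=+1
B: triangle coeff Δ(2,2,4) = 1/630; Σ_t [0,0]: t=0:+1/16 = 1/16; (3j)²=2/35 [(2 2 4; 0 0 0)], sign=+1
I_A²/I_B² = (1/42)/(2/35) = 5/12

5/12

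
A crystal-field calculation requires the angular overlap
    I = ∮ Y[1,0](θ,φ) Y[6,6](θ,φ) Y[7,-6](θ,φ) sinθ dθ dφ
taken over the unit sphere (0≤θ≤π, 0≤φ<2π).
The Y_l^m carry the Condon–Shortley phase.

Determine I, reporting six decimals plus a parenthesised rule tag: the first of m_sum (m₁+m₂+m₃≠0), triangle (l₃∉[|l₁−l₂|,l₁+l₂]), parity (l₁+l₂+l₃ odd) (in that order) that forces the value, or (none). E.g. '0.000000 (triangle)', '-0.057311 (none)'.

0.126157 (none)

m-sum 0 ✓  L=14 even ✓  5≤7≤7 ✓
Π(2lᵢ+1) = 3×13×15 = 585
triangle coeff Δ(1,6,7) = 1/1365
Σ_t [0,0]: t=0:+1/518400 = 1/518400
(3j)²=7/195 [(1 6 7; 0 0 0)], sign=-1
Σ_t [0,0]: t=0:+1/479001600 = 1/479001600
(3j)²=1/105 [(1 6 7; 0 6 -6)], sign=-1
⇒ 4πI² = 1/5
I = (+1)√(1/5/(4π)) = 0.12615663
No selection rule forces the value: the integral is nonzero (none).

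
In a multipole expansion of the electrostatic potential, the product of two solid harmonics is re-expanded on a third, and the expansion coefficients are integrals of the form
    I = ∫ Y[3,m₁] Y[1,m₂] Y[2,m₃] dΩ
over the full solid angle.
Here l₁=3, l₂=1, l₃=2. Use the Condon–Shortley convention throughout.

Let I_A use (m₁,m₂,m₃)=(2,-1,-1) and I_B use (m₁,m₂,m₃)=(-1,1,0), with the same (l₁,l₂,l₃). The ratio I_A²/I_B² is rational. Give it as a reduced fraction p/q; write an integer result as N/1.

5/3

l's match ⇒ only the (l;m) 3-j factors differ between A and B.
A: triangle coeff Δ(3,1,2) = 1/105; Σ_t [0,0]: t=0:+1/12 = 1/12; (3j)²=2/21 [(3 1 2; 2 -1 -1)], sign=-1
B: triangle coeff Δ(3,1,2) = 1/105; Σ_t [2,2]: t=2:+1/8 = 1/8; (3j)²=2/35 [(3 1 2; -1 1 0)], sign=+1
I_A²/I_B² = (2/21)/(2/35) = 5/3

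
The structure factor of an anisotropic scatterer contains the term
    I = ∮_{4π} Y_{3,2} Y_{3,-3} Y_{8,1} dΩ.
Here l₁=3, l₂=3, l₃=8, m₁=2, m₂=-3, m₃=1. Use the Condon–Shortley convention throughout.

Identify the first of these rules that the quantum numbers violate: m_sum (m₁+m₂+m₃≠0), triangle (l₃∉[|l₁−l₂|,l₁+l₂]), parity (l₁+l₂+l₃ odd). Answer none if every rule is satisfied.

triangle

azimuthal sum: 2 − 3 + 1 = 0  ✓
l₃ must lie in [0,6]; have l₃=8  ✗
L = 3 + 3 + 8 = 14 (even)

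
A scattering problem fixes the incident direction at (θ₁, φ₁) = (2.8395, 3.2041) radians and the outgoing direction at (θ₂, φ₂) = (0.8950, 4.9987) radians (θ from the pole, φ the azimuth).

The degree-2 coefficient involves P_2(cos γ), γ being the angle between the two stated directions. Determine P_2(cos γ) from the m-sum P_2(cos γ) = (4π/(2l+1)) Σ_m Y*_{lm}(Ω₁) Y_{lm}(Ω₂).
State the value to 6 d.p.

0.131239

Expand P_2 via completeness: Σ_{m} conj(Y_{2,m}) at Ω₁ times Y_{2,m} at Ω₂ —
  m=-2: Y*=(0.033925, 0.004263)  Y=(-0.197627, 0.127405)  product (-0.007248, 0.003480)
  m=-1: Y*=(0.219011, 0.013708)  Y=(0.106479, 0.361683)  product (0.018362, 0.080672)
  m=+0: Y*=(0.547030, -0.000000)  Y=(0.054822, 0.000000)  product (0.029989, 0.000000)
  m=+1: Y*=(-0.219011, 0.013708)  Y=(-0.106479, 0.361683)  product (0.018362, -0.080672)
  m=+2: Y*=(0.033925, -0.004263)  Y=(-0.197627, -0.127405)  product (-0.007248, -0.003480)
Σ over m = (0.052218, 0.000000); ×(4π/5) → (0.131239, 0.000000). Real part: 0.131239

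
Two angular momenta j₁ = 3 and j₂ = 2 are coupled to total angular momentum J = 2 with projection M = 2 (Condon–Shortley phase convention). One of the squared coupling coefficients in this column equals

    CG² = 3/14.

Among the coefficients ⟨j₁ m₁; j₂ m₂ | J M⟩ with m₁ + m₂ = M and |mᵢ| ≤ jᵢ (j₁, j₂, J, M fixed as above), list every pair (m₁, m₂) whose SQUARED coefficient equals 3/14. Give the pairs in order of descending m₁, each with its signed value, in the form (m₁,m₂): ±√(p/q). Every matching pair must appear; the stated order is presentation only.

(1,1): +√(3/14)

Admissible pairs with m₁+m₂ = M = 2: (0,2), (1,1), (2,0), (3,-1)
  (m₁,m₂)=(3,-1): CG² = 5/14, CG = +√(5/14)
  (m₁,m₂)=(2,0): CG² = 5/14, CG = −√(5/14)
  (m₁,m₂)=(1,1): CG² = 3/14, CG = +√(3/14)   ← matches the target
  (m₁,m₂)=(0,2): CG² = 1/14, CG = −√(1/14)
Pairs with CG² = 3/14: (1,1): +√(3/14)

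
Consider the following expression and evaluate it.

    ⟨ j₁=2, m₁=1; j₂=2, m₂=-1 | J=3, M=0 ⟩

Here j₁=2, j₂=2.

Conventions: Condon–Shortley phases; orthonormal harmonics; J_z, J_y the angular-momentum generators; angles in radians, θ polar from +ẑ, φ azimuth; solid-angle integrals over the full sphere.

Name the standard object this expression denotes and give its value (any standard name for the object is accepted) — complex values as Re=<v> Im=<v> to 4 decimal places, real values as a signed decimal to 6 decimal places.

Clebsch–Gordan coefficient, +√(2/5) ≈ +0.632456

This is a Clebsch–Gordan (vector-coupling) coefficient.
√[7·1!3!3!/8! · 3!1!1!3!3!3!] = √(81/10)
  +(−1)^0/∏(0,1,1,1,2,2)! = 1/4  (running 1/4)
  +(−1)^1/∏(1,0,0,0,3,3)! = -1/36  (running 2/9)
⟨..|..⟩ = √(81/10)·(2/9) = +0.632456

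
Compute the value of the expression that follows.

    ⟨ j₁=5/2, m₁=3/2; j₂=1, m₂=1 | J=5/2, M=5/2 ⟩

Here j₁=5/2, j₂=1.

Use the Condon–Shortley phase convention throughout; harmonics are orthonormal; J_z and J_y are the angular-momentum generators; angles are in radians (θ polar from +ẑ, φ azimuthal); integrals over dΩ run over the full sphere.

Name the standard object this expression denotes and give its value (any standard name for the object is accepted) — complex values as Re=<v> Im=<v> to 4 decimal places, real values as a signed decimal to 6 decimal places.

Clebsch–Gordan coefficient, −√(2/7) ≈ -0.534522

This is a Clebsch–Gordan (vector-coupling) coefficient.
triangle: 1!·4!·1!/7! = 24/5040
(j±m)!: 4!·1!·2!·0!·5!·0! = 5760
prefactor² = (2J+1)·Δ·N² = 1152/7
  k=1: −1/(1!·0!·0!·1!·4!·0!) = -1/24
Σ = -1/24  ⇒  CG² = 1152/7·(-1/24)² = 2/7
CG = −√(2/7) = -0.534522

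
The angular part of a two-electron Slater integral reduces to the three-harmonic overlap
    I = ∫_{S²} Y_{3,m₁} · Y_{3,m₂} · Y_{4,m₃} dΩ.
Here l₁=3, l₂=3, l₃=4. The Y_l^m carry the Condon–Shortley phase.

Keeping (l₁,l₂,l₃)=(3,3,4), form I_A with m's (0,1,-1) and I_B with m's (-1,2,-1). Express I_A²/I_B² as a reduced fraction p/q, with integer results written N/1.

Same 3,3,4: normalisation and zero-m 3j drop out of the ratio.
A: Δ: 2! 4! 4! / 11! → 1/34650; sum: t=0:+1/288 t=1:−1/24 t=2:+1/48 = -5/288; 3j²(3 3 4; 0 1 -1) = Δ·Π!·Σ² = 5/462  (sign +1)
B: Δ: 2! 4! 4! / 11! → 1/34650; sum: t=1:−1/144 t=2:+1/48 = 1/72; 3j²(3 3 4; -1 2 -1) = Δ·Π!·Σ² = 16/693  (sign -1)
I_A²/I_B² = (5/462)/(16/693) = 15/32

15/32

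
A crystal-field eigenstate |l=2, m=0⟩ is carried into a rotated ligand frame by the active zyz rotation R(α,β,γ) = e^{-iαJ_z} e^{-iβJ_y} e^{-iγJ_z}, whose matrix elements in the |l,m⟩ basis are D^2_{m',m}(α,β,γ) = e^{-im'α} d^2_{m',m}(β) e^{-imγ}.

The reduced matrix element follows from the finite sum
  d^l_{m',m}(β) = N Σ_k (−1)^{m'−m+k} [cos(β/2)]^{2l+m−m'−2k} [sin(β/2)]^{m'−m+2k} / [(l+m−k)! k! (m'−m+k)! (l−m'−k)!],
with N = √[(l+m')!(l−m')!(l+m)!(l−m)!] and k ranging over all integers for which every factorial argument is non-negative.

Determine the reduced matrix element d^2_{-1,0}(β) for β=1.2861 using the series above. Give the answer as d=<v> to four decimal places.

d^2_{-1,0}(β=1.2861) via the finite sum:
Half-angle: c=0.800271, s=0.599639. N=√(1·6·2·2)=4.898979
k: max(0,(0)−(-1))=1 … min(2+(0),2−(-1))=2
  k=1: (−1)^0·4.8990/(2)·0.8003^3·0.5996^1 = +0.752794
  k=2: (−1)^1·4.8990/(2)·0.8003^1·0.5996^3 = -0.422651
d^2_{-1,0}(1.2861) = +0.752794 -0.422651 = +0.330143

d=0.3301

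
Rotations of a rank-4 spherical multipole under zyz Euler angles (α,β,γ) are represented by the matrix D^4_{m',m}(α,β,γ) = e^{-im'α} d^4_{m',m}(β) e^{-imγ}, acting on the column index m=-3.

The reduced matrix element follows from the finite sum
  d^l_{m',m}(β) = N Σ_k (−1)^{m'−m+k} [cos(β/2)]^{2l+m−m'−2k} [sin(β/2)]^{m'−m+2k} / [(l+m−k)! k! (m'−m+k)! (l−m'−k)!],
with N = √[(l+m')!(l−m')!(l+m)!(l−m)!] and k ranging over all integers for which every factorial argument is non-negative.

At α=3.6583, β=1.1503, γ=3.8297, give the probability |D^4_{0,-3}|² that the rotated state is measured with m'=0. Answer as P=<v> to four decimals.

D^4_{0,-3}(3.6583,1.1503,3.8297) = e^{-i·0·3.6583}·d^4_{0,-3}(1.1503)·e^{-i·-3·3.8297}. Compute d first:
Half-angle: c=0.839111, s=0.543961. N=√(24·24·1·5040)=1703.830978
Admissible k: 0..1 (factorial args all ≥0)
  k=0: (−1)^3·1703.8310/(144)·0.8391^5·0.5440^3 = -0.792251
  k=1: (−1)^4·1703.8310/(144)·0.8391^3·0.5440^5 = +0.332935
d^4_{0,-3}(1.1503) = -0.792251 +0.332935 = -0.459316
|D^4_{0,-3}|² = |d^4_{0,-3}(β)|² = (-0.459316)² = 0.210971 (the z-rotation phases have unit modulus)

P=0.2110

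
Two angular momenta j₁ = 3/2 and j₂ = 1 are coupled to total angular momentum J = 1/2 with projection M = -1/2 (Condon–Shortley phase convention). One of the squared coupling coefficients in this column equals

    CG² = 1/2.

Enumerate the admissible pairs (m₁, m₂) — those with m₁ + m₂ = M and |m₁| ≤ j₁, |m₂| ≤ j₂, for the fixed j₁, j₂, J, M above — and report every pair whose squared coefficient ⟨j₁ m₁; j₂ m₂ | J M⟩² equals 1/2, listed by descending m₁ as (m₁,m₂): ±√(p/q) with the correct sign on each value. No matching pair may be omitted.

(-3/2,1): +√(1/2)

Admissible pairs with m₁+m₂ = M = -1/2: (-3/2,1), (-1/2,0), (1/2,-1)
  (m₁,m₂)=(1/2,-1): CG² = 1/6, CG = +√(1/6)
  (m₁,m₂)=(-1/2,0): CG² = 1/3, CG = −√(1/3)
  (m₁,m₂)=(-3/2,1): CG² = 1/2, CG = +√(1/2)   ← matches the target
Pairs with CG² = 1/2: (-3/2,1): +√(1/2)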